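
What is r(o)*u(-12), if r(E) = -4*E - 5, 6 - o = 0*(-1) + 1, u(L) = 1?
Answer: -25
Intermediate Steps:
o = 5 (o = 6 - (0*(-1) + 1) = 6 - (0 + 1) = 6 - 1*1 = 6 - 1 = 5)
r(E) = -5 - 4*E
r(o)*u(-12) = (-5 - 4*5)*1 = (-5 - 20)*1 = -25*1 = -25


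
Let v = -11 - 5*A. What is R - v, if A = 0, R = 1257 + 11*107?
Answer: 2445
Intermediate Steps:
R = 2434 (R = 1257 + 1177 = 2434)
v = -11 (v = -11 - 5*0 = -11 + 0 = -11)
R - v = 2434 - 1*(-11) = 2434 + 11 = 2445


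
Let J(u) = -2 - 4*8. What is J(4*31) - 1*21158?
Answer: -21192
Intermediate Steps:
J(u) = -34 (J(u) = -2 - 32 = -34)
J(4*31) - 1*21158 = -34 - 1*21158 = -34 - 21158 = -21192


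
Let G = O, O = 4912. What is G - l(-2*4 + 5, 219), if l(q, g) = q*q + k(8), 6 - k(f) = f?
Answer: 4905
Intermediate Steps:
k(f) = 6 - f
G = 4912
l(q, g) = -2 + q² (l(q, g) = q*q + (6 - 1*8) = q² + (6 - 8) = q² - 2 = -2 + q²)
G - l(-2*4 + 5, 219) = 4912 - (-2 + (-2*4 + 5)²) = 4912 - (-2 + (-8 + 5)²) = 4912 - (-2 + (-3)²) = 4912 - (-2 + 9) = 4912 - 1*7 = 4912 - 7 = 4905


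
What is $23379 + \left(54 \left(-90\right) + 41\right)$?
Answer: $18560$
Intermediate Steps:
$23379 + \left(54 \left(-90\right) + 41\right) = 23379 + \left(-4860 + 41\right) = 23379 - 4819 = 18560$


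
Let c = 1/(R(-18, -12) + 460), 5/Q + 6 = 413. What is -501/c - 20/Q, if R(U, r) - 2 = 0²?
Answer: -233090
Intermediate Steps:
Q = 5/407 (Q = 5/(-6 + 413) = 5/407 ≈ 0.012285)
R(U, r) = 2 (R(U, r) = 2 + 0² = 2 + 0 = 2)
c = 1/462 (c = 1/(2 + 460) = 1/462 ≈ 0.0021645)
-501/c - 20/Q = -501/1/462 - 20/5/407 = -501*462 - 20*407/5 = -231462 - 1628 = -233090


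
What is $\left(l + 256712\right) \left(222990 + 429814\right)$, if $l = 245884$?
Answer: $328096679184$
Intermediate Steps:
$\left(l + 256712\right) \left(222990 + 429814\right) = \left(245884 + 256712\right) \left(222990 + 429814\right) = 502596 \cdot 652804 = 328096679184$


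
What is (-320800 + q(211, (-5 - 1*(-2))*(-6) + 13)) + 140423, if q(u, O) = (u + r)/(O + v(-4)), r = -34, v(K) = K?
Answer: -1623334/9 ≈ -1.8037e+5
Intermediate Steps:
q(u, O) = (-34 + u)/(-4 + O) (q(u, O) = (u - 34)/(O - 4) = (-34 + u)/(-4 + O))
(-320800 + q(211, (-5 - 1*(-2))*(-6) + 13)) + 140423 = (-320800 + (-34 + 211)/(-4 + ((-5 - 1*(-2))*(-6) + 13))) + 140423 = (-320800 + 177/(-4 + ((-5 + 2)*(-6) + 13))) + 140423 = (-320800 + 177/(-4 + (-3*(-6) + 13))) + 140423 = (-320800 + 177/(-4 + (18 + 13))) + 140423 = (-320800 + 177/(-4 + 31)) + 140423 = (-320800 + 177/27) + 140423 = (-320800 + (1/27)*177) + 140423 = (-320800 + 59/9) + 140423 = -2887141/9 + 140423 = -1623334/9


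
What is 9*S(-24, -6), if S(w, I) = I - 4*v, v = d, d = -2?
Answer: 18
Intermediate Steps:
v = -2
S(w, I) = 8 + I (S(w, I) = I - 4*(-2) = I + 8 = 8 + I)
9*S(-24, -6) = 9*(8 - 6) = 9*2 = 18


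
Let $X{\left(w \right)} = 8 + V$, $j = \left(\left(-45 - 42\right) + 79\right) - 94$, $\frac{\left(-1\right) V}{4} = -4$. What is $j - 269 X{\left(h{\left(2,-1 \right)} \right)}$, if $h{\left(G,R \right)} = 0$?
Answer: $-6558$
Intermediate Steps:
$V = 16$ ($V = \left(-4\right) \left(-4\right) = 16$)
$j = -102$ ($j = \left(\left(-45 - 42\right) + 79\right) - 94 = \left(-87 + 79\right) - 94 = -8 - 94 = -102$)
$X{\left(w \right)} = 24$ ($X{\left(w \right)} = 8 + 16 = 24$)
$j - 269 X{\left(h{\left(2,-1 \right)} \right)} = -102 - 6456 = -6558$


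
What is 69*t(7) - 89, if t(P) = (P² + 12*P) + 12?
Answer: 9916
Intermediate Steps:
t(P) = 12 + P² + 12*P
69*t(7) - 89 = 69*(12 + 7² + 12*7) - 89 = 69*(12 + 49 + 84) - 89 = 69*145 - 89 = 10005 - 89 = 9916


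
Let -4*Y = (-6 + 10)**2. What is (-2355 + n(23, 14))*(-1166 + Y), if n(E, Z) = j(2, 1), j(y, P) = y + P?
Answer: 2751840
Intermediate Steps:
Y = -4 (Y = -(-6 + 10)**2/4 = -1/4*4**2 = -1/4*16 = -4)
j(y, P) = P + y
n(E, Z) = 3 (n(E, Z) = 1 + 2 = 3)
(-2355 + n(23, 14))*(-1166 + Y) = (-2355 + 3)*(-1166 - 4) = -2352*(-1170) = 2751840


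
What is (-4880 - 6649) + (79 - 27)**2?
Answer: -8825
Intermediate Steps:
(-4880 - 6649) + (79 - 27)**2 = -11529 + 52**2 = -11529 + 2704 = -8825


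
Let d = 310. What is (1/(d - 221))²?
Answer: 1/7921 ≈ 0.00012625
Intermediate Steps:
(1/(d - 221))² = (1/(310 - 221))² = (1/89)² = 1/7921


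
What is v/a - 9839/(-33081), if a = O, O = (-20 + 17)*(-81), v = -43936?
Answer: -483685313/2679561 ≈ -180.51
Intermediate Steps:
O = 243 (O = -3*(-81) = 243)
a = 243
v/a - 9839/(-33081) = -43936/243 - 9839/(-33081) = -43936*1/243 - 9839*(-1/33081) = -43936/243 + 9839/33081 = -483685313/2679561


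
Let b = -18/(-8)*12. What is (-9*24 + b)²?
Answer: 35721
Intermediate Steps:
b = 27 (b = -18*(-⅛)*12 = (9/4)*12 = 27)
(-9*24 + b)² = (-9*24 + 27)² = (-216 + 27)² = (-189)² = 35721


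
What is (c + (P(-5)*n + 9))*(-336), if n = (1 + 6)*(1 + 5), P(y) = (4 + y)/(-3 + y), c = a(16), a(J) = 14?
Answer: -9492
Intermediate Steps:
c = 14
P(y) = (4 + y)/(-3 + y)
n = 42 (n = 7*6 = 42)
(c + (P(-5)*n + 9))*(-336) = (14 + (((4 - 5)/(-3 - 5))*42 + 9))*(-336) = (14 + ((-1/(-8))*42 + 9))*(-336) = (14 + (-1/8*(-1)*42 + 9))*(-336) = (14 + ((1/8)*42 + 9))*(-336) = (14 + (21/4 + 9))*(-336) = (14 + 57/4)*(-336) = (113/4)*(-336) = -9492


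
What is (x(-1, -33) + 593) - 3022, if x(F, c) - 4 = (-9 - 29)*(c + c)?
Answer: 83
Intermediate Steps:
x(F, c) = 4 - 76*c (x(F, c) = 4 + (-9 - 29)*(c + c) = 4 - 76*c)
(x(-1, -33) + 593) - 3022 = ((4 - 76*(-33)) + 593) - 3022 = ((4 + 2508) + 593) - 3022 = (2512 + 593) - 3022 = 3105 - 3022 = 83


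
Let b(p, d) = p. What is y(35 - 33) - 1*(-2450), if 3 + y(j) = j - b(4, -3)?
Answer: 2445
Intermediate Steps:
y(j) = -7 + j (y(j) = -3 + (j - 1*4) = -3 + (j - 4) = -3 + (-4 + j) = -7 + j)
y(35 - 33) - 1*(-2450) = (-7 + (35 - 33)) - 1*(-2450) = (-7 + 2) + 2450 = -5 + 2450 = 2445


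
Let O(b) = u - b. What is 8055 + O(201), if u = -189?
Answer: 7665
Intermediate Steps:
O(b) = -189 - b
8055 + O(201) = 8055 + (-189 - 1*201) = 8055 + (-189 - 201) = 8055 - 390 = 7665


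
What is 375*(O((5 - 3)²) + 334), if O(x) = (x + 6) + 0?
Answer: 129000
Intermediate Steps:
O(x) = 6 + x (O(x) = (6 + x) + 0 = 6 + x)
375*(O((5 - 3)²) + 334) = 375*((6 + (5 - 3)²) + 334) = 375*((6 + 2²) + 334) = 375*((6 + 4) + 334) = 375*(10 + 334) = 375*344 = 129000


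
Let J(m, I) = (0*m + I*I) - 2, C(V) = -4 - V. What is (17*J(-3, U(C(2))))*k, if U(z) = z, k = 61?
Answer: 35258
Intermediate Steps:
J(m, I) = -2 + I**2 (J(m, I) = (0 + I**2) - 2 = I**2 - 2 = -2 + I**2)
(17*J(-3, U(C(2))))*k = (17*(-2 + (-4 - 1*2)**2))*61 = (17*(-2 + (-4 - 2)**2))*61 = (17*(-2 + (-6)**2))*61 = (17*(-2 + 36))*61 = (17*34)*61 = 578*61 = 35258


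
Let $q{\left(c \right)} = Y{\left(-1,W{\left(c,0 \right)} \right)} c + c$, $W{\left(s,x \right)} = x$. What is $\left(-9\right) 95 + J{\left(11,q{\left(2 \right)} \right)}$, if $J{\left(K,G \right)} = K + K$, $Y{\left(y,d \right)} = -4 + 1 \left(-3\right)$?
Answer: $-833$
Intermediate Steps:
$Y{\left(y,d \right)} = -7$ ($Y{\left(y,d \right)} = -4 - 3 = -7$)
$q{\left(c \right)} = - 6 c$ ($q{\left(c \right)} = - 7 c + c = - 6 c$)
$J{\left(K,G \right)} = 2 K$
$\left(-9\right) 95 + J{\left(11,q{\left(2 \right)} \right)} = \left(-9\right) 95 + 2 \cdot 11 = -855 + 22 = -833$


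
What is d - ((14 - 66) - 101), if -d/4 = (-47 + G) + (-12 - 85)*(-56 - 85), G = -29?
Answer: -54251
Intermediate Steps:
d = -54404 (d = -4*((-47 - 29) + (-12 - 85)*(-56 - 85)) = -4*(-76 - 97*(-141)) = -4*(-76 + 13677) = -4*13601 = -54404)
d - ((14 - 66) - 101) = -54404 - ((14 - 66) - 101) = -54404 - (-52 - 101) = -54404 - 1*(-153) = -54404 + 153 = -54251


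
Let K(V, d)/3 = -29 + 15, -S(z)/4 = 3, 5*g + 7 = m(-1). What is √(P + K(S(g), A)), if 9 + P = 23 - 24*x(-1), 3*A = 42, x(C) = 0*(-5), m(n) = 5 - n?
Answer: 2*I*√7 ≈ 5.2915*I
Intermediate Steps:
x(C) = 0
g = -⅕ (g = -7/5 + (5 - 1*(-1))/5 = -7/5 + (5 + 1)/5 = -7/5 + (⅕)*6 = -7/5 + 6/5 = -⅕ ≈ -0.20000)
A = 14 (A = (⅓)*42 = 14)
S(z) = -12 (S(z) = -4*3 = -12)
K(V, d) = -42 (K(V, d) = 3*(-29 + 15) = 3*(-14) = -42)
P = 14 (P = -9 + (23 - 24*0) = -9 + (23 + 0) = -9 + 23 = 14)
√(P + K(S(g), A)) = √(14 - 42) = √(-28) = 2*I*√7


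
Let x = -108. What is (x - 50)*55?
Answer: -8690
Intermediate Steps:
(x - 50)*55 = (-108 - 50)*55 = -158*55 = -8690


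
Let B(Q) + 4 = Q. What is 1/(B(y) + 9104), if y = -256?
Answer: 1/8844 ≈ 0.00011307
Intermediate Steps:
B(Q) = -4 + Q
1/(B(y) + 9104) = 1/((-4 - 256) + 9104) = 1/(-260 + 9104) = 1/8844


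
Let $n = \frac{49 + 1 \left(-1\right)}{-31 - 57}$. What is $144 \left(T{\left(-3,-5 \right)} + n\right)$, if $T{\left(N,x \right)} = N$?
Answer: $- \frac{5616}{11} \approx -510.55$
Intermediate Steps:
$n = - \frac{6}{11}$ ($n = \frac{49 - 1}{-88} = 48 \left(- \frac{1}{88}\right) = - \frac{6}{11} \approx -0.54545$)
$144 \left(T{\left(-3,-5 \right)} + n\right) = 144 \left(-3 - \frac{6}{11}\right) = 144 \left(- \frac{39}{11}\right) = - \frac{5616}{11}$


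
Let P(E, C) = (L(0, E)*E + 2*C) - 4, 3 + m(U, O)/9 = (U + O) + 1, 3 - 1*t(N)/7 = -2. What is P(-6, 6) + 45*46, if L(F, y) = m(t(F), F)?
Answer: 296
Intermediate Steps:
t(N) = 35 (t(N) = 21 - 7*(-2) = 21 + 14 = 35)
m(U, O) = -18 + 9*O + 9*U (m(U, O) = -27 + 9*((U + O) + 1) = -27 + 9*((O + U) + 1) = -27 + 9*(1 + O + U) = -27 + (9 + 9*O + 9*U) = -18 + 9*O + 9*U)
L(F, y) = 297 + 9*F (L(F, y) = -18 + 9*F + 9*35 = -18 + 9*F + 315 = 297 + 9*F)
P(E, C) = -4 + 2*C + 297*E (P(E, C) = ((297 + 9*0)*E + 2*C) - 4 = ((297 + 0)*E + 2*C) - 4 = (297*E + 2*C) - 4 = (2*C + 297*E) - 4 = -4 + 2*C + 297*E)
P(-6, 6) + 45*46 = (-4 + 2*6 + 297*(-6)) + 45*46 = (-4 + 12 - 1782) + 2070 = -1774 + 2070 = 296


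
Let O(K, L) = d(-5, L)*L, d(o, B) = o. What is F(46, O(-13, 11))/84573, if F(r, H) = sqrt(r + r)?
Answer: 2*sqrt(23)/84573 ≈ 0.00011341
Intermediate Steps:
O(K, L) = -5*L
F(r, H) = sqrt(2)*sqrt(r) (F(r, H) = sqrt(2*r) = sqrt(2)*sqrt(r))
F(46, O(-13, 11))/84573 = (sqrt(2)*sqrt(46))/84573 = (2*sqrt(23))*(1/84573) = 2*sqrt(23)/84573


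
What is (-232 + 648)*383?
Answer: 159328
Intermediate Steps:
(-232 + 648)*383 = 416*383 = 159328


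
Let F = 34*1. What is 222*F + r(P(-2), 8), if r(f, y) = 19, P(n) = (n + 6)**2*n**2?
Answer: 7567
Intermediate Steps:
P(n) = n**2*(6 + n)**2 (P(n) = (6 + n)**2*n**2 = n**2*(6 + n)**2)
F = 34
222*F + r(P(-2), 8) = 222*34 + 19 = 7548 + 19 = 7567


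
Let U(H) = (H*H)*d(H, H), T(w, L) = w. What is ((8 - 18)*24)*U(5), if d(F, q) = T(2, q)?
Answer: -12000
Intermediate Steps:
d(F, q) = 2
U(H) = 2*H² (U(H) = (H*H)*2 = H²*2 = 2*H²)
((8 - 18)*24)*U(5) = ((8 - 18)*24)*(2*5²) = (-10*24)*(2*25) = -240*50 = -12000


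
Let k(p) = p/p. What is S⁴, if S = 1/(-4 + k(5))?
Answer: 1/81 ≈ 0.012346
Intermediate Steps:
k(p) = 1
S = -⅓ (S = 1/(-4 + 1) = 1/(-3) = -⅓ ≈ -0.33333)
S⁴ = (-⅓)⁴ = 1/81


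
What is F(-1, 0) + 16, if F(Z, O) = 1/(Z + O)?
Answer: 15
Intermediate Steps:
F(Z, O) = 1/(O + Z)
F(-1, 0) + 16 = 1/(0 - 1) + 16 = 1/(-1) + 16 = -1 + 16 = 15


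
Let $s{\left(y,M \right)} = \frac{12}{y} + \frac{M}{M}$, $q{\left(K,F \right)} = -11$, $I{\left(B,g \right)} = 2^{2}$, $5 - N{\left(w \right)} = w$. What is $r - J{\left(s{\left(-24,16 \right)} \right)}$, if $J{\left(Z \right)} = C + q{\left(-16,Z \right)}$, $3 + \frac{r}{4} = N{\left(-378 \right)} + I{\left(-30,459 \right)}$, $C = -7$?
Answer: $1554$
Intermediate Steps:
$N{\left(w \right)} = 5 - w$
$I{\left(B,g \right)} = 4$
$s{\left(y,M \right)} = 1 + \frac{12}{y}$ ($s{\left(y,M \right)} = \frac{12}{y} + 1 = 1 + \frac{12}{y}$)
$r = 1536$ ($r = -12 + 4 \left(\left(5 - -378\right) + 4\right) = -12 + 4 \left(\left(5 + 378\right) + 4\right) = -12 + 4 \left(383 + 4\right) = -12 + 4 \cdot 387 = -12 + 1548 = 1536$)
$J{\left(Z \right)} = -18$ ($J{\left(Z \right)} = -7 - 11 = -18$)
$r - J{\left(s{\left(-24,16 \right)} \right)} = 1536 - -18 = 1536 + 18 = 1554$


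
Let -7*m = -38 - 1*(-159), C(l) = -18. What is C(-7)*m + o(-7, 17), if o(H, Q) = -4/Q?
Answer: 36998/119 ≈ 310.91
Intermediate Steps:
m = -121/7 (m = -(-38 - 1*(-159))/7 = -(-38 + 159)/7 = -1/7*121 = -121/7 ≈ -17.286)
C(-7)*m + o(-7, 17) = -18*(-121/7) - 4/17 = 2178/7 - 4*1/17 = 2178/7 - 4/17 = 36998/119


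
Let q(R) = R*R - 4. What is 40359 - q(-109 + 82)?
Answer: 39634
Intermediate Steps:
q(R) = -4 + R² (q(R) = R² - 4 = -4 + R²)
40359 - q(-109 + 82) = 40359 - (-4 + (-109 + 82)²) = 40359 - (-4 + (-27)²) = 40359 - (-4 + 729) = 40359 - 1*725 = 40359 - 725 = 39634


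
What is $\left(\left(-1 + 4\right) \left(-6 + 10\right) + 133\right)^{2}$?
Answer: $21025$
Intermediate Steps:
$\left(\left(-1 + 4\right) \left(-6 + 10\right) + 133\right)^{2} = \left(3 \cdot 4 + 133\right)^{2} = \left(12 + 133\right)^{2} = 145^{2} = 21025$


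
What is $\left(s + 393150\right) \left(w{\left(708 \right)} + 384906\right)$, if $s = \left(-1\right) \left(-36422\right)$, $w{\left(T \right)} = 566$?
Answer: $165587977984$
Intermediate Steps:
$s = 36422$
$\left(s + 393150\right) \left(w{\left(708 \right)} + 384906\right) = \left(36422 + 393150\right) \left(566 + 384906\right) = 429572 \cdot 385472 = 165587977984$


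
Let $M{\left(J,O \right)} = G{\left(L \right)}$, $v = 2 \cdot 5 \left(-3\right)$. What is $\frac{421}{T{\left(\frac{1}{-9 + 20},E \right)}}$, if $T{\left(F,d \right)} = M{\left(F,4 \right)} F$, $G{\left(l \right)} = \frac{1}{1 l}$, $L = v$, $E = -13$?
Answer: $-138930$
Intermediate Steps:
$v = -30$ ($v = 10 \left(-3\right) = -30$)
$L = -30$
$G{\left(l \right)} = \frac{1}{l}$
$M{\left(J,O \right)} = - \frac{1}{30}$ ($M{\left(J,O \right)} = \frac{1}{-30} = - \frac{1}{30}$)
$T{\left(F,d \right)} = - \frac{F}{30}$
$\frac{421}{T{\left(\frac{1}{-9 + 20},E \right)}} = \frac{421}{\left(- \frac{1}{30}\right) \frac{1}{-9 + 20}} = \frac{421}{\left(- \frac{1}{30}\right) \frac{1}{11}} = \frac{421}{- \frac{1}{330}} = 421 \left(-330\right) = -138930$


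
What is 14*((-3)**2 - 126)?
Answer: -1638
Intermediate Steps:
14*((-3)**2 - 126) = 14*(9 - 126) = 14*(-117) = -1638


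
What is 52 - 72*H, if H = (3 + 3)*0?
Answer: 52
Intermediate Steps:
H = 0 (H = 6*0 = 0)
52 - 72*H = 52 - 72*0 = 52 + 0 = 52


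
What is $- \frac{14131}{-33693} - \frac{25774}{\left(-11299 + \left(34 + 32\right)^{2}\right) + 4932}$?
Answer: $\frac{896820823}{67756623} \approx 13.236$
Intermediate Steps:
$- \frac{14131}{-33693} - \frac{25774}{\left(-11299 + \left(34 + 32\right)^{2}\right) + 4932} = \left(-14131\right) \left(- \frac{1}{33693}\right) - \frac{25774}{\left(-11299 + 66^{2}\right) + 4932} = \frac{14131}{33693} - \frac{25774}{\left(-11299 + 4356\right) + 4932} = \frac{14131}{33693} - \frac{25774}{-6943 + 4932} = \frac{14131}{33693} - \frac{25774}{-2011} = \frac{14131}{33693} - - \frac{25774}{2011} = \frac{14131}{33693} + \frac{25774}{2011} = \frac{896820823}{67756623}$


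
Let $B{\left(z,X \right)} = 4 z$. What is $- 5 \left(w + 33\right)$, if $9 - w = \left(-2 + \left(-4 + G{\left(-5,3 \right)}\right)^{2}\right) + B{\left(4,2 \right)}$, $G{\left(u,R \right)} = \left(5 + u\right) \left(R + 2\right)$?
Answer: $-60$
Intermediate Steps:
$G{\left(u,R \right)} = \left(2 + R\right) \left(5 + u\right)$ ($G{\left(u,R \right)} = \left(5 + u\right) \left(2 + R\right) = \left(2 + R\right) \left(5 + u\right)$)
$w = -21$ ($w = 9 - \left(\left(-2 + \left(-4 + \left(10 + 2 \left(-5\right) + 5 \cdot 3 + 3 \left(-5\right)\right)\right)^{2}\right) + 4 \cdot 4\right) = 9 - \left(\left(-2 + \left(-4 + \left(10 - 10 + 15 - 15\right)\right)^{2}\right) + 16\right) = 9 - \left(\left(-2 + \left(-4 + 0\right)^{2}\right) + 16\right) = 9 - \left(\left(-2 + \left(-4\right)^{2}\right) + 16\right) = 9 - \left(\left(-2 + 16\right) + 16\right) = 9 - \left(14 + 16\right) = 9 - 30 = -21$)
$- 5 \left(w + 33\right) = - 5 \left(-21 + 33\right) = \left(-5\right) 12 = -60$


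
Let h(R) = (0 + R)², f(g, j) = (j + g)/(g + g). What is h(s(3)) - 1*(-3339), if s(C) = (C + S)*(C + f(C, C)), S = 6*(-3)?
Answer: 6939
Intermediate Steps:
f(g, j) = (g + j)/(2*g) (f(g, j) = (g + j)/((2*g)) = (g + j)*(1/(2*g)) = (g + j)/(2*g))
S = -18
s(C) = (1 + C)*(-18 + C) (s(C) = (C - 18)*(C + (C + C)/(2*C)) = (-18 + C)*(C + (2*C)/(2*C)) = (-18 + C)*(C + 1) = (-18 + C)*(1 + C) = (1 + C)*(-18 + C))
h(R) = R²
h(s(3)) - 1*(-3339) = (-18 + 3² - 17*3)² - 1*(-3339) = (-18 + 9 - 51)² + 3339 = (-60)² + 3339 = 3600 + 3339 = 6939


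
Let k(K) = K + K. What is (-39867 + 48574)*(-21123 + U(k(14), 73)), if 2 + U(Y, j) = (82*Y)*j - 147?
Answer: 1274147552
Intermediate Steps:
k(K) = 2*K
U(Y, j) = -149 + 82*Y*j (U(Y, j) = -2 + ((82*Y)*j - 147) = -2 + (82*Y*j - 147) = -2 + (-147 + 82*Y*j) = -149 + 82*Y*j)
(-39867 + 48574)*(-21123 + U(k(14), 73)) = (-39867 + 48574)*(-21123 + (-149 + 82*(2*14)*73)) = 8707*(-21123 + (-149 + 82*28*73)) = 8707*(-21123 + (-149 + 167608)) = 8707*(-21123 + 167459) = 8707*146336 = 1274147552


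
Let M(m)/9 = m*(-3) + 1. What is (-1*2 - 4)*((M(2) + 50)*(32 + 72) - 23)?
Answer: -2982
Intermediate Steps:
M(m) = 9 - 27*m (M(m) = 9*(m*(-3) + 1) = 9*(-3*m + 1) = 9*(1 - 3*m) = 9 - 27*m)
(-1*2 - 4)*((M(2) + 50)*(32 + 72) - 23) = (-1*2 - 4)*(((9 - 27*2) + 50)*(32 + 72) - 23) = (-2 - 4)*(((9 - 54) + 50)*104 - 23) = -6*((-45 + 50)*104 - 23) = -6*(5*104 - 23) = -6*(520 - 23) = -6*497 = -2982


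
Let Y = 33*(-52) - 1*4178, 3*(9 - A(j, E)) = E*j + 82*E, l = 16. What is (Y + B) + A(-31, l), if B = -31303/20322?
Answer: -125153857/20322 ≈ -6158.5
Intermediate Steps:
A(j, E) = 9 - 82*E/3 - E*j/3 (A(j, E) = 9 - (E*j + 82*E)/3 = 9 - (82*E + E*j)/3 = 9 + (-82*E/3 - E*j/3) = 9 - 82*E/3 - E*j/3)
B = -31303/20322 (B = -31303*1/20322 = -31303/20322 ≈ -1.5403)
Y = -5894 (Y = -1716 - 4178 = -5894)
(Y + B) + A(-31, l) = (-5894 - 31303/20322) + (9 - 82/3*16 - ⅓*16*(-31)) = -119809171/20322 + (9 - 1312/3 + 496/3) = -119809171/20322 - 263 = -125153857/20322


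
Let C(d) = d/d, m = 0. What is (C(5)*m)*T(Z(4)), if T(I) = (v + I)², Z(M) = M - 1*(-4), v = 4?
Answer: 0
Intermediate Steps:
Z(M) = 4 + M (Z(M) = M + 4 = 4 + M)
T(I) = (4 + I)²
C(d) = 1
(C(5)*m)*T(Z(4)) = (1*0)*(4 + (4 + 4))² = 0*(4 + 8)² = 0*12² = 0*144 = 0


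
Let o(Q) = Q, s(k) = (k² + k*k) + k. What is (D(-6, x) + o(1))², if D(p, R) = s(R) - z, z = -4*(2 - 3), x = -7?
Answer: 7744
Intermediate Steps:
s(k) = k + 2*k² (s(k) = (k² + k²) + k = 2*k² + k = k + 2*k²)
z = 4 (z = -4*(-1) = 4)
D(p, R) = -4 + R*(1 + 2*R) (D(p, R) = R*(1 + 2*R) - 1*4 = R*(1 + 2*R) - 4 = -4 + R*(1 + 2*R))
(D(-6, x) + o(1))² = ((-4 - 7*(1 + 2*(-7))) + 1)² = ((-4 - 7*(1 - 14)) + 1)² = ((-4 - 7*(-13)) + 1)² = ((-4 + 91) + 1)² = (87 + 1)² = 88² = 7744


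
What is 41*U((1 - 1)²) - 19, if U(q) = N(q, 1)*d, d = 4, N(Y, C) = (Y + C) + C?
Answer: 309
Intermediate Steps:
N(Y, C) = Y + 2*C (N(Y, C) = (C + Y) + C = Y + 2*C)
U(q) = 8 + 4*q (U(q) = (q + 2*1)*4 = (q + 2)*4 = (2 + q)*4 = 8 + 4*q)
41*U((1 - 1)²) - 19 = 41*(8 + 4*(1 - 1)²) - 19 = 41*(8 + 4*0²) - 19 = 41*(8 + 4*0) - 19 = 41*(8 + 0) - 19 = 41*8 - 19 = 328 - 19 = 309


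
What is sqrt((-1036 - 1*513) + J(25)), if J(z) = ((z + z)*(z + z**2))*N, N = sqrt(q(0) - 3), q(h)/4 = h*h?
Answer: sqrt(-1549 + 32500*I*sqrt(3)) ≈ 165.48 + 170.09*I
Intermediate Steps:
q(h) = 4*h**2 (q(h) = 4*(h*h) = 4*h**2)
N = I*sqrt(3) (N = sqrt(4*0**2 - 3) = sqrt(4*0 - 3) = sqrt(0 - 3) = sqrt(-3) = I*sqrt(3) ≈ 1.732*I)
J(z) = 2*I*z*sqrt(3)*(z + z**2) (J(z) = ((z + z)*(z + z**2))*(I*sqrt(3)) = ((2*z)*(z + z**2))*(I*sqrt(3)) = (2*z*(z + z**2))*(I*sqrt(3)) = 2*I*z*sqrt(3)*(z + z**2))
sqrt((-1036 - 1*513) + J(25)) = sqrt((-1036 - 1*513) + 2*I*sqrt(3)*25**2*(1 + 25)) = sqrt((-1036 - 513) + 2*I*sqrt(3)*625*26) = sqrt(-1549 + 32500*I*sqrt(3))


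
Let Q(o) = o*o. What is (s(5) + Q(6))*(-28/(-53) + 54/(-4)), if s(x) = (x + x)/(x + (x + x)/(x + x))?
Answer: -155375/318 ≈ -488.60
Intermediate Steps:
Q(o) = o²
s(x) = 2*x/(1 + x) (s(x) = (2*x)/(x + (2*x)/((2*x))) = (2*x)/(x + (2*x)*(1/(2*x))) = (2*x)/(x + 1) = (2*x)/(1 + x) = 2*x/(1 + x))
(s(5) + Q(6))*(-28/(-53) + 54/(-4)) = (2*5/(1 + 5) + 6²)*(-28/(-53) + 54/(-4)) = (2*5/6 + 36)*(-28*(-1/53) + 54*(-¼)) = (2*5*(⅙) + 36)*(28/53 - 27/2) = (5/3 + 36)*(-1375/106) = (113/3)*(-1375/106) = -155375/318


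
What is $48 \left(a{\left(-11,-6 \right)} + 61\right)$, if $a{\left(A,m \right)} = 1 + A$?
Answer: $2448$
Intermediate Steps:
$48 \left(a{\left(-11,-6 \right)} + 61\right) = 48 \left(\left(1 - 11\right) + 61\right) = 48 \left(-10 + 61\right) = 48 \cdot 51 = 2448$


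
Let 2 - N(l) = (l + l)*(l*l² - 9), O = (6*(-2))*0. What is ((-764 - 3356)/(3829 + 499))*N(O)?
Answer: -1030/541 ≈ -1.9039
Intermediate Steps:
O = 0 (O = -12*0 = 0)
N(l) = 2 - 2*l*(-9 + l³) (N(l) = 2 - (l + l)*(l*l² - 9) = 2 - 2*l*(l³ - 9) = 2 - 2*l*(-9 + l³))
((-764 - 3356)/(3829 + 499))*N(O) = ((-764 - 3356)/(3829 + 499))*(2 - 2*0⁴ + 18*0) = (-4120/4328)*(2 - 2*0 + 0) = (-4120*1/4328)*(2 + 0 + 0) = -515/541*2 = -1030/541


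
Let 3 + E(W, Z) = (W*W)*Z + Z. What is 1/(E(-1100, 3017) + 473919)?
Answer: 1/3651046933 ≈ 2.7389e-10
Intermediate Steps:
E(W, Z) = -3 + Z + Z*W² (E(W, Z) = -3 + ((W*W)*Z + Z) = -3 + (W²*Z + Z) = -3 + (Z*W² + Z) = -3 + (Z + Z*W²) = -3 + Z + Z*W²)
1/(E(-1100, 3017) + 473919) = 1/((-3 + 3017 + 3017*(-1100)²) + 473919) = 1/((-3 + 3017 + 3017*1210000) + 473919) = 1/((-3 + 3017 + 3650570000) + 473919) = 1/(3650573014 + 473919) = 1/3651046933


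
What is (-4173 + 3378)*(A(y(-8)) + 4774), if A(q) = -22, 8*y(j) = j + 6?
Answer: -3777840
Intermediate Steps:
y(j) = 3/4 + j/8 (y(j) = (j + 6)/8 = (6 + j)/8 = 3/4 + j/8)
(-4173 + 3378)*(A(y(-8)) + 4774) = (-4173 + 3378)*(-22 + 4774) = -795*4752 = -3777840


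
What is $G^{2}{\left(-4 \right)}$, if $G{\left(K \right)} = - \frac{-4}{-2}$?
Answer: $4$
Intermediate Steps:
$G{\left(K \right)} = -2$ ($G{\left(K \right)} = - \frac{\left(-4\right) \left(-1\right)}{2} = \left(-1\right) 2 = -2$)
$G^{2}{\left(-4 \right)} = \left(-2\right)^{2} = 4$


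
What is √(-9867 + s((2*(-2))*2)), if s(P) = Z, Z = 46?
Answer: I*√9821 ≈ 99.101*I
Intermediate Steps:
s(P) = 46
√(-9867 + s((2*(-2))*2)) = √(-9867 + 46) = √(-9821) = I*√9821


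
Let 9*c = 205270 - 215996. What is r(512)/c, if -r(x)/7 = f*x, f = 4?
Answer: 64512/5363 ≈ 12.029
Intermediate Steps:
c = -10726/9 (c = (205270 - 215996)/9 = (⅑)*(-10726) = -10726/9 ≈ -1191.8)
r(x) = -28*x
r(512)/c = (-28*512)/(-10726/9) = -14336*(-9/10726) = 64512/5363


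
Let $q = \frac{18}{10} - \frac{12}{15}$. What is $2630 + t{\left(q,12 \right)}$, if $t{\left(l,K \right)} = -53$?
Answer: $2577$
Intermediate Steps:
$q = 1$ ($q = 18 \cdot \frac{1}{10} - \frac{4}{5} = \frac{9}{5} - \frac{4}{5} = 1$)
$2630 + t{\left(q,12 \right)} = 2630 - 53 = 2577$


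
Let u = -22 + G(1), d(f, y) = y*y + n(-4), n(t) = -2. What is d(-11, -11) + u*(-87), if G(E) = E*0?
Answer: 2033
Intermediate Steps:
G(E) = 0
d(f, y) = -2 + y**2 (d(f, y) = y*y - 2 = y**2 - 2 = -2 + y**2)
u = -22 (u = -22 + 0 = -22)
d(-11, -11) + u*(-87) = (-2 + (-11)**2) - 22*(-87) = (-2 + 121) + 1914 = 119 + 1914 = 2033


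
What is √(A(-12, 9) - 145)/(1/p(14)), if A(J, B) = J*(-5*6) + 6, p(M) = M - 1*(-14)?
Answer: 28*√221 ≈ 416.25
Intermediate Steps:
p(M) = 14 + M (p(M) = M + 14 = 14 + M)
A(J, B) = 6 - 30*J (A(J, B) = J*(-30) + 6 = -30*J + 6 = 6 - 30*J)
√(A(-12, 9) - 145)/(1/p(14)) = √((6 - 30*(-12)) - 145)/(1/(14 + 14)) = √((6 + 360) - 145)/(1/28) = √(366 - 145)/(1/28) = √221*28 = 28*√221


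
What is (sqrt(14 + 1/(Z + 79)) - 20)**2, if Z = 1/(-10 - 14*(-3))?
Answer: (16860 - sqrt(9958078))**2/710649 ≈ 264.28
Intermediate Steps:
Z = 1/32 (Z = 1/(-10 + 42) = 1/32 ≈ 0.031250)
(sqrt(14 + 1/(Z + 79)) - 20)**2 = (sqrt(14 + 1/(1/32 + 79)) - 20)**2 = (sqrt(14 + 1/(2529/32)) - 20)**2 = (sqrt(14 + 32/2529) - 20)**2 = (sqrt(35438/2529) - 20)**2 = (sqrt(9958078)/843 - 20)**2 = (-20 + sqrt(9958078)/843)**2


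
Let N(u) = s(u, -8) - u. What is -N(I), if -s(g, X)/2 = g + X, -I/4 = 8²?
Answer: -784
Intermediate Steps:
I = -256 (I = -4*8² = -4*64 = -256)
s(g, X) = -2*X - 2*g (s(g, X) = -2*(g + X) = -2*(X + g) = -2*X - 2*g)
N(u) = 16 - 3*u (N(u) = (-2*(-8) - 2*u) - u = (16 - 2*u) - u = 16 - 3*u)
-N(I) = -(16 - 3*(-256)) = -(16 + 768) = -1*784 = -784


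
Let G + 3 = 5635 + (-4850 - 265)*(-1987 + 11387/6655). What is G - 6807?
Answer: 1228582939/121 ≈ 1.0154e+7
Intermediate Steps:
G = 1229406586/121 (G = -3 + (5635 + (-4850 - 265)*(-1987 + 11387/6655)) = -3 + (5635 - 5115*(-1987 + 11387*(1/6655))) = -3 + (5635 - 5115*(-1987 + 11387/6655)) = -3 + (5635 - 5115*(-13212098/6655)) = -3 + (5635 + 1228725114/121) = -3 + 1229406949/121 = 1229406586/121 ≈ 1.0160e+7)
G - 6807 = 1229406586/121 - 6807 = 1228582939/121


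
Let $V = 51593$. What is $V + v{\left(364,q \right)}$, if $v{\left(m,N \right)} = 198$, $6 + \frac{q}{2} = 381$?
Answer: $51791$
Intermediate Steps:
$q = 750$ ($q = -12 + 2 \cdot 381 = -12 + 762 = 750$)
$V + v{\left(364,q \right)} = 51593 + 198 = 51791$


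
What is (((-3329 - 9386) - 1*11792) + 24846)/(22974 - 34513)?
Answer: -339/11539 ≈ -0.029379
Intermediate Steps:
(((-3329 - 9386) - 1*11792) + 24846)/(22974 - 34513) = ((-12715 - 11792) + 24846)/(-11539) = (-24507 + 24846)*(-1/11539) = 339*(-1/11539) = -339/11539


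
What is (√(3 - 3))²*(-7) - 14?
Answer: -14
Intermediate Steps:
(√(3 - 3))²*(-7) - 14 = (√0)²*(-7) - 14 = 0²*(-7) - 14 = 0*(-7) - 14 = 0 - 14 = -14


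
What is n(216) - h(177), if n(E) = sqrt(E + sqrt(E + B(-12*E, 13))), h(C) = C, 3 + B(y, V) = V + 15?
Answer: -177 + sqrt(216 + sqrt(241)) ≈ -161.78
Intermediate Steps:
B(y, V) = 12 + V (B(y, V) = -3 + (V + 15) = -3 + (15 + V) = 12 + V)
n(E) = sqrt(E + sqrt(25 + E)) (n(E) = sqrt(E + sqrt(E + (12 + 13))) = sqrt(E + sqrt(E + 25)) = sqrt(E + sqrt(25 + E)))
n(216) - h(177) = sqrt(216 + sqrt(25 + 216)) - 1*177 = sqrt(216 + sqrt(241)) - 177 = -177 + sqrt(216 + sqrt(241))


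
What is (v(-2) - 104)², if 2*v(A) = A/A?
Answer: 42849/4 ≈ 10712.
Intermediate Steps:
v(A) = ½ (v(A) = (A/A)/2 = (½)*1 = ½)
(v(-2) - 104)² = (½ - 104)² = (-207/2)² = 42849/4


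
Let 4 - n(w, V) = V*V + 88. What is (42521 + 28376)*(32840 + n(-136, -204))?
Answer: -628147420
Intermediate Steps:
n(w, V) = -84 - V² (n(w, V) = 4 - (V*V + 88) = 4 - (V² + 88) = 4 - (88 + V²) = 4 + (-88 - V²) = -84 - V²)
(42521 + 28376)*(32840 + n(-136, -204)) = (42521 + 28376)*(32840 + (-84 - 1*(-204)²)) = 70897*(32840 + (-84 - 1*41616)) = 70897*(32840 + (-84 - 41616)) = 70897*(32840 - 41700) = 70897*(-8860) = -628147420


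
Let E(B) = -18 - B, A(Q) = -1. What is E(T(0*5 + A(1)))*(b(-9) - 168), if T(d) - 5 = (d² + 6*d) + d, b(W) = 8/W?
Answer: 25840/9 ≈ 2871.1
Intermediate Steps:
T(d) = 5 + d² + 7*d (T(d) = 5 + ((d² + 6*d) + d) = 5 + (d² + 7*d) = 5 + d² + 7*d)
E(T(0*5 + A(1)))*(b(-9) - 168) = (-18 - (5 + (0*5 - 1)² + 7*(0*5 - 1)))*(8/(-9) - 168) = (-18 - (5 + (0 - 1)² + 7*(0 - 1)))*(8*(-⅑) - 168) = (-18 - (5 + (-1)² + 7*(-1)))*(-8/9 - 168) = (-18 - (5 + 1 - 7))*(-1520/9) = (-18 - 1*(-1))*(-1520/9) = (-18 + 1)*(-1520/9) = -17*(-1520/9) = 25840/9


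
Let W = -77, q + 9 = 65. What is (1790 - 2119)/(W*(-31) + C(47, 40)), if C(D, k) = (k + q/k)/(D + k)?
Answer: -47705/346184 ≈ -0.13780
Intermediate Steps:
q = 56 (q = -9 + 65 = 56)
C(D, k) = (k + 56/k)/(D + k)
(1790 - 2119)/(W*(-31) + C(47, 40)) = (1790 - 2119)/(-77*(-31) + (56 + 40²)/(40*(47 + 40))) = -329/(2387 + (1/40)*(56 + 1600)/87) = -329/(2387 + (1/40)*(1/87)*1656) = -329/(2387 + 69/145) = -329/346184/145 = -329*145/346184 = -47705/346184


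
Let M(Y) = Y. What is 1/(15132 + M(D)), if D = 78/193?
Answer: 193/2920554 ≈ 6.6083e-5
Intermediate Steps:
D = 78/193 (D = 78*(1/193) = 78/193 ≈ 0.40415)
1/(15132 + M(D)) = 1/(15132 + 78/193) = 1/(2920554/193) = 193/2920554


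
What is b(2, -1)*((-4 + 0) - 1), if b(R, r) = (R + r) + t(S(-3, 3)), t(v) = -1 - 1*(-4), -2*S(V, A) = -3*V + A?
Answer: -20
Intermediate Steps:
S(V, A) = -A/2 + 3*V/2 (S(V, A) = -(-3*V + A)/2 = -(A - 3*V)/2 = -A/2 + 3*V/2)
t(v) = 3 (t(v) = -1 + 4 = 3)
b(R, r) = 3 + R + r (b(R, r) = (R + r) + 3 = 3 + R + r)
b(2, -1)*((-4 + 0) - 1) = (3 + 2 - 1)*((-4 + 0) - 1) = 4*(-4 - 1) = 4*(-5) = -20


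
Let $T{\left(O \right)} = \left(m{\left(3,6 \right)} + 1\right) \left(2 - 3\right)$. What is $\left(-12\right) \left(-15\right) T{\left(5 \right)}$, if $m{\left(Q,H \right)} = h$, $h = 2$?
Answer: $-540$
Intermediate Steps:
$m{\left(Q,H \right)} = 2$
$T{\left(O \right)} = -3$ ($T{\left(O \right)} = \left(2 + 1\right) \left(2 - 3\right) = 3 \left(-1\right) = -3$)
$\left(-12\right) \left(-15\right) T{\left(5 \right)} = \left(-12\right) \left(-15\right) \left(-3\right) = 180 \left(-3\right) = -540$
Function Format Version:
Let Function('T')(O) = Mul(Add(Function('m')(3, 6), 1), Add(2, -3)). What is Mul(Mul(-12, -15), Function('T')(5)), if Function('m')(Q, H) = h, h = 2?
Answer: -540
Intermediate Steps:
Function('m')(Q, H) = 2
Function('T')(O) = -3 (Function('T')(O) = Mul(Add(2, 1), Add(2, -3)) = Mul(3, -1) = -3)
Mul(Mul(-12, -15), Function('T')(5)) = Mul(Mul(-12, -15), -3) = Mul(180, -3) = -540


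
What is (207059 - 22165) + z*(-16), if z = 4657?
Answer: 110382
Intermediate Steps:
(207059 - 22165) + z*(-16) = (207059 - 22165) + 4657*(-16) = 184894 - 74512 = 110382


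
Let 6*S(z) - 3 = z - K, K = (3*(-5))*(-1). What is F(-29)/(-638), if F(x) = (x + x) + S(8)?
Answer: 8/87 ≈ 0.091954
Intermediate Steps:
K = 15 (K = -15*(-1) = 15)
S(z) = -2 + z/6 (S(z) = 1/2 + (z - 1*15)/6 = 1/2 + (z - 15)/6 = 1/2 + (-15 + z)/6 = 1/2 + (-5/2 + z/6) = -2 + z/6)
F(x) = -2/3 + 2*x (F(x) = (x + x) + (-2 + (1/6)*8) = 2*x + (-2 + 4/3) = 2*x - 2/3 = -2/3 + 2*x)
F(-29)/(-638) = (-2/3 + 2*(-29))/(-638) = (-2/3 - 58)*(-1/638) = -176/3*(-1/638) = 8/87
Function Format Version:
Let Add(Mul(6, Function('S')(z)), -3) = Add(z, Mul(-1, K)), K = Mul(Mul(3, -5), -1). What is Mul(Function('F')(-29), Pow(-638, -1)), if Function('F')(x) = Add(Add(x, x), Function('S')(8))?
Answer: Rational(8, 87) ≈ 0.091954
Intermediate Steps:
K = 15 (K = Mul(-15, -1) = 15)
Function('S')(z) = Add(-2, Mul(Rational(1, 6), z)) (Function('S')(z) = Add(Rational(1, 2), Mul(Rational(1, 6), Add(z, Mul(-1, 15)))) = Add(Rational(1, 2), Mul(Rational(1, 6), Add(z, -15))) = Add(Rational(1, 2), Mul(Rational(1, 6), Add(-15, z))) = Add(Rational(1, 2), Add(Rational(-5, 2), Mul(Rational(1, 6), z))) = Add(-2, Mul(Rational(1, 6), z)))
Function('F')(x) = Add(Rational(-2, 3), Mul(2, x)) (Function('F')(x) = Add(Add(x, x), Add(-2, Mul(Rational(1, 6), 8))) = Add(Mul(2, x), Add(-2, Rational(4, 3))) = Add(Mul(2, x), Rational(-2, 3)) = Add(Rational(-2, 3), Mul(2, x)))
Mul(Function('F')(-29), Pow(-638, -1)) = Mul(Add(Rational(-2, 3), Mul(2, -29)), Pow(-638, -1)) = Mul(Add(Rational(-2, 3), -58), Rational(-1, 638)) = Mul(Rational(-176, 3), Rational(-1, 638)) = Rational(8, 87)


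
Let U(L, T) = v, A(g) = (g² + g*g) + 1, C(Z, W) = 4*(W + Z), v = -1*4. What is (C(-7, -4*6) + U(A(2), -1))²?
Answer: 16384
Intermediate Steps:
v = -4
C(Z, W) = 4*W + 4*Z
A(g) = 1 + 2*g² (A(g) = (g² + g²) + 1 = 2*g² + 1 = 1 + 2*g²)
U(L, T) = -4
(C(-7, -4*6) + U(A(2), -1))² = ((4*(-4*6) + 4*(-7)) - 4)² = ((4*(-24) - 28) - 4)² = ((-96 - 28) - 4)² = (-124 - 4)² = (-128)² = 16384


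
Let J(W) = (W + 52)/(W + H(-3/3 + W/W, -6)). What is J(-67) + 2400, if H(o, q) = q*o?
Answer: 160815/67 ≈ 2400.2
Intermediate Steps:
H(o, q) = o*q
J(W) = (52 + W)/W (J(W) = (W + 52)/(W + (-3/3 + W/W)*(-6)) = (52 + W)/(W + (-3*⅓ + 1)*(-6)) = (52 + W)/(W + (-1 + 1)*(-6)) = (52 + W)/(W + 0*(-6)) = (52 + W)/(W + 0) = (52 + W)/W)
J(-67) + 2400 = (52 - 67)/(-67) + 2400 = -1/67*(-15) + 2400 = 15/67 + 2400 = 160815/67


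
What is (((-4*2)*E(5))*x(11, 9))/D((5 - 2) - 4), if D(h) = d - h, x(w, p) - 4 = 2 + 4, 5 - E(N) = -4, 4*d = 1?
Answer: -576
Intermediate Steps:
d = 1/4 (d = (1/4)*1 = 1/4 ≈ 0.25000)
E(N) = 9 (E(N) = 5 - 1*(-4) = 5 + 4 = 9)
x(w, p) = 10 (x(w, p) = 4 + (2 + 4) = 4 + 6 = 10)
D(h) = 1/4 - h
(((-4*2)*E(5))*x(11, 9))/D((5 - 2) - 4) = ((-4*2*9)*10)/(1/4 - ((5 - 2) - 4)) = (-8*9*10)/(1/4 - (3 - 4)) = (-72*10)/(1/4 - 1*(-1)) = -720/(1/4 + 1) = -720/5/4 = -720*4/5 = -576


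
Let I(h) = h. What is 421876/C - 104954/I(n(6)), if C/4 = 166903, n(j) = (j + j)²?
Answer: -8750974963/12017016 ≈ -728.21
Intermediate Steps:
n(j) = 4*j² (n(j) = (2*j)² = 4*j²)
C = 667612 (C = 4*166903 = 667612)
421876/C - 104954/I(n(6)) = 421876/667612 - 104954/(4*6²) = 421876*(1/667612) - 104954/(4*36) = 105469/166903 - 104954/144 = 105469/166903 - 104954*1/144 = 105469/166903 - 52477/72 = -8750974963/12017016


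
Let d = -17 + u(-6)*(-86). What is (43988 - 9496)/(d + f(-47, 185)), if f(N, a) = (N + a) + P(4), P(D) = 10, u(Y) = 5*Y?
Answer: 34492/2711 ≈ 12.723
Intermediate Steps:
d = 2563 (d = -17 + (5*(-6))*(-86) = -17 - 30*(-86) = -17 + 2580 = 2563)
f(N, a) = 10 + N + a (f(N, a) = (N + a) + 10 = 10 + N + a)
(43988 - 9496)/(d + f(-47, 185)) = (43988 - 9496)/(2563 + (10 - 47 + 185)) = 34492/(2563 + 148) = 34492/2711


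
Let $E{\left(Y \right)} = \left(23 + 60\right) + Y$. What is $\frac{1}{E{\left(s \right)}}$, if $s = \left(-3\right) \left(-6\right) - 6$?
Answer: $\frac{1}{95} \approx 0.010526$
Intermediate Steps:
$s = 12$ ($s = 18 - 6 = 12$)
$E{\left(Y \right)} = 83 + Y$
$\frac{1}{E{\left(s \right)}} = \frac{1}{83 + 12} = \frac{1}{95}$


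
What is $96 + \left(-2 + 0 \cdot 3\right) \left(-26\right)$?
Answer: $148$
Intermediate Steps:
$96 + \left(-2 + 0 \cdot 3\right) \left(-26\right) = 96 + \left(-2 + 0\right) \left(-26\right) = 96 - -52 = 96 + 52 = 148$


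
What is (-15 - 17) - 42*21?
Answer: -914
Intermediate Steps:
(-15 - 17) - 42*21 = -32 - 882 = -914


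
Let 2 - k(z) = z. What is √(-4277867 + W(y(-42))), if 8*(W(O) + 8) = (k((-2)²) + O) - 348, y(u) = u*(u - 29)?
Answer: I*√4277546 ≈ 2068.2*I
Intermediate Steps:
k(z) = 2 - z
y(u) = u*(-29 + u)
W(O) = -207/4 + O/8 (W(O) = -8 + (((2 - 1*(-2)²) + O) - 348)/8 = -8 + (((2 - 1*4) + O) - 348)/8 = -8 + (((2 - 4) + O) - 348)/8 = -8 + ((-2 + O) - 348)/8 = -8 + (-350 + O)/8 = -8 + (-175/4 + O/8) = -207/4 + O/8)
√(-4277867 + W(y(-42))) = √(-4277867 + (-207/4 + (-42*(-29 - 42))/8)) = √(-4277867 + (-207/4 + (-42*(-71))/8)) = √(-4277867 + (-207/4 + (⅛)*2982)) = √(-4277867 + (-207/4 + 1491/4)) = √(-4277867 + 321) = √(-4277546) = I*√4277546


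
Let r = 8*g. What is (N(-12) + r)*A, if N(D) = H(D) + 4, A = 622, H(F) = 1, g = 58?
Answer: 291718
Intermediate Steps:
r = 464 (r = 8*58 = 464)
N(D) = 5 (N(D) = 1 + 4 = 5)
(N(-12) + r)*A = (5 + 464)*622 = 469*622 = 291718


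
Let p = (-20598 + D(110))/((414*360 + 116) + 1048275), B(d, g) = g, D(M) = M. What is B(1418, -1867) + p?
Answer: -2235624165/1197431 ≈ -1867.0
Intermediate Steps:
p = -20488/1197431 (p = (-20598 + 110)/((414*360 + 116) + 1048275) = -20488/((149040 + 116) + 1048275) = -20488/(149156 + 1048275) = -20488/1197431 ≈ -0.017110)
B(1418, -1867) + p = -1867 - 20488/1197431 = -2235624165/1197431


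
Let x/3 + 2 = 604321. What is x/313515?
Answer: 604319/104505 ≈ 5.7827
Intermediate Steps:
x = 1812957 (x = -6 + 3*604321 = -6 + 1812963 = 1812957)
x/313515 = 1812957/313515 = 1812957*(1/313515) = 604319/104505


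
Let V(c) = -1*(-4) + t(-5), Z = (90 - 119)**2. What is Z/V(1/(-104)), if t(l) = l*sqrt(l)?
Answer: 3364/141 + 4205*I*sqrt(5)/141 ≈ 23.858 + 66.686*I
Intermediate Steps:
Z = 841 (Z = (-29)**2 = 841)
t(l) = l**(3/2)
V(c) = 4 - 5*I*sqrt(5) (V(c) = -1*(-4) + (-5)**(3/2) = 4 - 5*I*sqrt(5))
Z/V(1/(-104)) = 841/(4 - 5*I*sqrt(5))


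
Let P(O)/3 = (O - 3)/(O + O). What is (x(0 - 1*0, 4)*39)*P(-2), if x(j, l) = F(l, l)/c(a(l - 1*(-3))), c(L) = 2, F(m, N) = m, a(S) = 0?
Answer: 585/2 ≈ 292.50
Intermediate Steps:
P(O) = 3*(-3 + O)/(2*O) (P(O) = 3*((O - 3)/(O + O)) = 3*((-3 + O)/((2*O))) = 3*((-3 + O)*(1/(2*O))) = 3*((-3 + O)/(2*O)) = 3*(-3 + O)/(2*O))
x(j, l) = l/2
(x(0 - 1*0, 4)*39)*P(-2) = (((1/2)*4)*39)*((3/2)*(-3 - 2)/(-2)) = (2*39)*((3/2)*(-1/2)*(-5)) = 78*(15/4) = 585/2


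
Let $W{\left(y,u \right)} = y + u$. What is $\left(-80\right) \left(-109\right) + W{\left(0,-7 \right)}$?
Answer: $8713$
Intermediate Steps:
$W{\left(y,u \right)} = u + y$
$\left(-80\right) \left(-109\right) + W{\left(0,-7 \right)} = \left(-80\right) \left(-109\right) + \left(-7 + 0\right) = 8720 - 7 = 8713$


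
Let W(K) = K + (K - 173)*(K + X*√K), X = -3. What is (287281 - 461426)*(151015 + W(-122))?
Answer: -32544740035 - 154118325*I*√122 ≈ -3.2545e+10 - 1.7023e+9*I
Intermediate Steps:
W(K) = K + (-173 + K)*(K - 3*√K) (W(K) = K + (K - 173)*(K - 3*√K) = K + (-173 + K)*(K - 3*√K))
(287281 - 461426)*(151015 + W(-122)) = (287281 - 461426)*(151015 + ((-122)² - 172*(-122) - (-366)*I*√122 + 519*√(-122))) = -174145*(151015 + (14884 + 20984 - (-366)*I*√122 + 519*(I*√122))) = -174145*(151015 + (14884 + 20984 + 366*I*√122 + 519*I*√122)) = -174145*(151015 + (35868 + 885*I*√122)) = -174145*(186883 + 885*I*√122) = -32544740035 - 154118325*I*√122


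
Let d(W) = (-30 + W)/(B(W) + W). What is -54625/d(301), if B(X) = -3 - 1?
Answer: -16223625/271 ≈ -59866.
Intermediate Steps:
B(X) = -4
d(W) = (-30 + W)/(-4 + W)
-54625/d(301) = -54625*(-4 + 301)/(-30 + 301) = -54625/(271/297) = -54625/((1/297)*271) = -54625/271/297 = -54625*297/271 = -16223625/271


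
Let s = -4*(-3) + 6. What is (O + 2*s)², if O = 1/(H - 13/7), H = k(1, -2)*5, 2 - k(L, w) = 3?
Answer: 2961841/2304 ≈ 1285.5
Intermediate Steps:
k(L, w) = -1 (k(L, w) = 2 - 1*3 = 2 - 3 = -1)
H = -5 (H = -1*5 = -5)
s = 18 (s = 12 + 6 = 18)
O = -7/48 (O = 1/(-5 - 13/7) = 1/(-48/7) = -7/48 ≈ -0.14583)
(O + 2*s)² = (-7/48 + 2*18)² = (-7/48 + 36)² = (1721/48)² = 2961841/2304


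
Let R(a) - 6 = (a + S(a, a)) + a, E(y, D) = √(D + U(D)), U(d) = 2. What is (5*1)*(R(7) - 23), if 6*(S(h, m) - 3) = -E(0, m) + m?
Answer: 10/3 ≈ 3.3333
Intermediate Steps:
E(y, D) = √(2 + D) (E(y, D) = √(D + 2) = √(2 + D))
S(h, m) = 3 - √(2 + m)/6 + m/6 (S(h, m) = 3 + (-√(2 + m) + m)/6 = 3 + (m - √(2 + m))/6 = 3 + (-√(2 + m)/6 + m/6) = 3 - √(2 + m)/6 + m/6)
R(a) = 9 - √(2 + a)/6 + 13*a/6 (R(a) = 6 + ((a + (3 - √(2 + a)/6 + a/6)) + a) = 6 + ((3 - √(2 + a)/6 + 7*a/6) + a) = 6 + (3 - √(2 + a)/6 + 13*a/6) = 9 - √(2 + a)/6 + 13*a/6)
(5*1)*(R(7) - 23) = (5*1)*((9 - √(2 + 7)/6 + (13/6)*7) - 23) = 5*((9 - √9/6 + 91/6) - 23) = 5*((9 - ⅙*3 + 91/6) - 23) = 5*((9 - ½ + 91/6) - 23) = 5*(71/3 - 23) = 5*(⅔) = 10/3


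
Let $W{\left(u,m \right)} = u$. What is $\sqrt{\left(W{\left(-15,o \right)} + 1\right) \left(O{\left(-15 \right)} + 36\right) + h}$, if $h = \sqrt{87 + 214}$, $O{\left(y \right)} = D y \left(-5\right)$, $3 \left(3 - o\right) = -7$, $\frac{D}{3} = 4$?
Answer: $\sqrt{-13104 + \sqrt{301}} \approx 114.4 i$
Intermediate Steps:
$D = 12$ ($D = 3 \cdot 4 = 12$)
$o = \frac{16}{3}$ ($o = 3 - - \frac{7}{3} = 3 + \frac{7}{3} = \frac{16}{3} \approx 5.3333$)
$O{\left(y \right)} = - 60 y$ ($O{\left(y \right)} = 12 y \left(-5\right) = - 60 y$)
$h = \sqrt{301} \approx 17.349$
$\sqrt{\left(W{\left(-15,o \right)} + 1\right) \left(O{\left(-15 \right)} + 36\right) + h} = \sqrt{\left(-15 + 1\right) \left(\left(-60\right) \left(-15\right) + 36\right) + \sqrt{301}} = \sqrt{- 14 \left(900 + 36\right) + \sqrt{301}} = \sqrt{\left(-14\right) 936 + \sqrt{301}} = \sqrt{-13104 + \sqrt{301}}$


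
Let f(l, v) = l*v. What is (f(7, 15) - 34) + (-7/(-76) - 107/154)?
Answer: 411965/5852 ≈ 70.397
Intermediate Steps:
(f(7, 15) - 34) + (-7/(-76) - 107/154) = (7*15 - 34) + (-7/(-76) - 107/154) = (105 - 34) + (-7*(-1/76) - 107*1/154) = 71 + (7/76 - 107/154) = 71 - 3527/5852 = 411965/5852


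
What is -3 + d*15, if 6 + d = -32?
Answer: -573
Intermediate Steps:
d = -38 (d = -6 - 32 = -38)
-3 + d*15 = -3 - 38*15 = -3 - 570 = -573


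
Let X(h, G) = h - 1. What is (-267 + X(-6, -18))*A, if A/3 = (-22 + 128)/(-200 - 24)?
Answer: 21783/56 ≈ 388.98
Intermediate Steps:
X(h, G) = -1 + h
A = -159/112 (A = 3*((-22 + 128)/(-200 - 24)) = 3*(106/(-224)) = 3*(106*(-1/224)) = 3*(-53/112) = -159/112 ≈ -1.4196)
(-267 + X(-6, -18))*A = (-267 + (-1 - 6))*(-159/112) = (-267 - 7)*(-159/112) = -274*(-159/112) = 21783/56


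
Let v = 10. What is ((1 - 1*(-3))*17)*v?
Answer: 680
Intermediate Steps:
((1 - 1*(-3))*17)*v = ((1 - 1*(-3))*17)*10 = ((1 + 3)*17)*10 = (4*17)*10 = 68*10 = 680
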